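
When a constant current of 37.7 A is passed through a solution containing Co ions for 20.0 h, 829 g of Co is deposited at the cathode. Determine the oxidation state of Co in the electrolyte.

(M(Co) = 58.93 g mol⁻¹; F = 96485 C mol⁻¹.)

Q = I·t = 37.70 A × 72000 s = 2714000 C, so n(e⁻) = 2714000/96485 = 28.13 mol.
n(Co) deposited = 829 / 58.93 = 14.07 mol.
Electrons per atom = n(e⁻)/n(Co) = 28.13 / 14.07 = 2.00 ≈ 2, so the ion is Co²⁺.

+2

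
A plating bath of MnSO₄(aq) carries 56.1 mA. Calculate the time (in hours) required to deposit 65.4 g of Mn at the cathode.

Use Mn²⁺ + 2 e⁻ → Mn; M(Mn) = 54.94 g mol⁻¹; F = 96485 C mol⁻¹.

1140 h

n(Mn) = m/M = 65.4 / 54.94 = 1.190 mol.
Each Mn atom requires 2 electrons, so n(e⁻) = 2 × 1.190 = 2.381 mol.
Q = n(e⁻)·F = 2.381 × 96485 = 229700 C.
t = Q/I = 229700 / 0.05610 A = 4095000 s = 1140 h.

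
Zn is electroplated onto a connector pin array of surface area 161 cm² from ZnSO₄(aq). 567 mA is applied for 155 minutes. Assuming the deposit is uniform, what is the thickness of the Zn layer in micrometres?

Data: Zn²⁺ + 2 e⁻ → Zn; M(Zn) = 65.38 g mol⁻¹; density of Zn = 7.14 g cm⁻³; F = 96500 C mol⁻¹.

15.5 μm

Q = I·t = 0.5670 × 9300.0 = 5273 C; n(e⁻) = 0.05464 mol.
n(Zn) = n(e⁻)/2 = 0.02732 mol, so m = 0.02732 × 65.38 = 1.786 g.
Volume = m/ρ = 1.786 / 7.14 = 0.2502 cm³.
Thickness = V/A = 0.2502 / 161 = 0.00155 cm = 15.5 μm.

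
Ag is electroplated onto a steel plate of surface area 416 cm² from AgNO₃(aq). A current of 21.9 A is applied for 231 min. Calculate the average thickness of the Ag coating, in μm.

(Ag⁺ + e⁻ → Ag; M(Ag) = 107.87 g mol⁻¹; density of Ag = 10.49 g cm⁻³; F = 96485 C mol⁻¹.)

Q = I·t = 21.90 × 13860 = 303500 C; n(e⁻) = 3.146 mol.
n(Ag) = n(e⁻)/1 = 3.146 mol, so m = 3.146 × 107.87 = 339.4 g.
Volume = m/ρ = 339.4 / 10.49 = 32.35 cm³.
Thickness = V/A = 32.35 / 416 = 0.0778 cm = 778 μm.

778 μm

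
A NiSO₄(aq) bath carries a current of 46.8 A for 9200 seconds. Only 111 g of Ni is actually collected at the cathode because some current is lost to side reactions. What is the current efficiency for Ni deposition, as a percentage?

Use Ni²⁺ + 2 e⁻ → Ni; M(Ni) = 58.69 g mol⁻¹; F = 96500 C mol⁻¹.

Q = I·t = 46.80 × 9200.0 = 430600 C; n(e⁻) = 430600/96500 = 4.462 mol.
Theoretical n(Ni) = n(e⁻)/2 = 2.231 mol, i.e. m_theo = 2.231 × 58.69 = 130.9 g.
Efficiency = m_actual / m_theo = 111 / 130.9 = 84.8 %.

84.8 %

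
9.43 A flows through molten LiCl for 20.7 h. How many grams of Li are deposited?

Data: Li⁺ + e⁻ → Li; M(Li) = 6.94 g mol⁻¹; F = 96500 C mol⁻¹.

50.5 g

Q = I·t = 9.430 A × 74520 s = 702700 C.
n(e⁻) = Q/F = 702700 / 96500 = 7.282 mol.
Li⁺ + e⁻ → Li, so n(Li) = n(e⁻)/1 = 7.282 mol.
m = n·M = 7.282 × 6.94 = 50.5 g.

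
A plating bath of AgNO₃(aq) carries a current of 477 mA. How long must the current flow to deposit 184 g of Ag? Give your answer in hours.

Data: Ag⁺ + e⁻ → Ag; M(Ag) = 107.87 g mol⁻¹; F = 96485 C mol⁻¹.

n(Ag) = m/M = 184 / 107.87 = 1.706 mol.
Each Ag atom requires 1 electron, so n(e⁻) = 1 × 1.706 = 1.706 mol.
Q = n(e⁻)·F = 1.706 × 96485 = 164600 C.
t = Q/I = 164600 / 0.4770 A = 345000 s = 95.8 h.

95.8 h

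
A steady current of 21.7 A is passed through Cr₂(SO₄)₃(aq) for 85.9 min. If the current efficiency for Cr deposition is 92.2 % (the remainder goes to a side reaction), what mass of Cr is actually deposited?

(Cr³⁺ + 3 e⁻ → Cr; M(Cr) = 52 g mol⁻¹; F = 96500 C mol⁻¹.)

18.5 g

Q = I·t = 21.70 × 5154.0 = 111800 C.
n(e⁻) = 111800/96500 = 1.159 mol; theoretically n(Cr) = 1.159/3 = 0.3863 mol, m_theo = 20.09 g.
At 92.2 % efficiency, m_actual = 0.922 × 20.09 = 18.5 g.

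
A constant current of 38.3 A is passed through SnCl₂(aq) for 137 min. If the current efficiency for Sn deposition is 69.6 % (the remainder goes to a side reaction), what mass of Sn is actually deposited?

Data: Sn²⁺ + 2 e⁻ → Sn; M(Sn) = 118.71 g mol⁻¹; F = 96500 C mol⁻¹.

135 g

Q = I·t = 38.30 × 8220.0 = 314800 C.
n(e⁻) = 314800/96500 = 3.262 mol; theoretically n(Sn) = 3.262/2 = 1.631 mol, m_theo = 193.6 g.
At 69.6 % efficiency, m_actual = 0.696 × 193.6 = 135 g.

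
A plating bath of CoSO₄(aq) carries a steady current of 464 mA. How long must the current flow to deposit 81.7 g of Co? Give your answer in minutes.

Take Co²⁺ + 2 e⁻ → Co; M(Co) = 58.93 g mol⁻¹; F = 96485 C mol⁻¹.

9610 min

n(Co) = m/M = 81.7 / 58.93 = 1.386 mol.
Each Co atom requires 2 electrons, so n(e⁻) = 2 × 1.386 = 2.773 mol.
Q = n(e⁻)·F = 2.773 × 96485 = 267500 C.
t = Q/I = 267500 / 0.4640 A = 576600 s = 9610 min.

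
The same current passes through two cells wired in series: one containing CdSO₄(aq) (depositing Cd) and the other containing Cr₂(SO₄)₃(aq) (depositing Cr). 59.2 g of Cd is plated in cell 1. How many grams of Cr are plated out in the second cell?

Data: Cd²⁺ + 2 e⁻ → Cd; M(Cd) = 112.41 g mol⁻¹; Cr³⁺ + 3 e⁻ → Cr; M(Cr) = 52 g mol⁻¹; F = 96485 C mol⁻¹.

18.3 g

n(Cd) = 59.2 / 112.41 = 0.5266 mol.
Since Cd²⁺ + 2 e⁻ → Cd, n(e⁻) passed = 2 × 0.5266 = 1.053 mol.
Cells in series carry the same charge, so the same 1.053 mol of electrons passes through cell 2.
Cr³⁺ + 3 e⁻ → Cr, so n(Cr) = 1.053 / 3 = 0.3511 mol.
m(Cr) = 0.3511 × 52 = 18.3 g.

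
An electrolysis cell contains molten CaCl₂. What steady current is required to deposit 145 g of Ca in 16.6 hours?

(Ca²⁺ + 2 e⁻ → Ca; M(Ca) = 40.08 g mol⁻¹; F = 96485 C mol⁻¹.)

11.7 A

n(Ca) = 145 / 40.08 = 3.618 mol.
n(e⁻) = 2 × 3.618 = 7.236 mol.
Q = n(e⁻)·F = 7.236 × 96485 = 698100 C.
I = Q/t = 698100 / 59760 s = 11.7 A.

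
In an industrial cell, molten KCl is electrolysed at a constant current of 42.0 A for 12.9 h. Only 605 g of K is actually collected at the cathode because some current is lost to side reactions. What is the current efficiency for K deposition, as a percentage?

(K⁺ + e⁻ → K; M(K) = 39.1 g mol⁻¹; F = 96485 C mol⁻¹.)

Q = I·t = 42.00 × 46440 = 1950000 C; n(e⁻) = 1950000/96485 = 20.22 mol.
Theoretical n(K) = n(e⁻)/1 = 20.22 mol, i.e. m_theo = 20.22 × 39.1 = 790.4 g.
Efficiency = m_actual / m_theo = 605 / 790.4 = 76.5 %.

76.5 %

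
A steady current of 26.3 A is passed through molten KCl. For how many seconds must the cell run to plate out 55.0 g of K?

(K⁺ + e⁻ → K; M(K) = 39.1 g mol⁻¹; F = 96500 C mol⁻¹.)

n(K) = m/M = 55.0 / 39.1 = 1.407 mol.
Each K atom requires 1 electron, so n(e⁻) = 1 × 1.407 = 1.407 mol.
Q = n(e⁻)·F = 1.407 × 96500 = 135700 C.
t = Q/I = 135700 / 26.30 A = 5161 s.

5160 s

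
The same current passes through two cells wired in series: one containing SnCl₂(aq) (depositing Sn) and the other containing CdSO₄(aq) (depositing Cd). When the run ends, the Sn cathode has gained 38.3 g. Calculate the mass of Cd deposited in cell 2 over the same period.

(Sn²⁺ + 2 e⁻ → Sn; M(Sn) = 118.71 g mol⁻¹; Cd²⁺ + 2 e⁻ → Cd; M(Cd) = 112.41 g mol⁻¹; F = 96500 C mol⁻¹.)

n(Sn) = 38.3 / 118.71 = 0.3226 mol.
Since Sn²⁺ + 2 e⁻ → Sn, n(e⁻) passed = 2 × 0.3226 = 0.6453 mol.
Cells in series carry the same charge, so the same 0.6453 mol of electrons passes through cell 2.
Cd²⁺ + 2 e⁻ → Cd, so n(Cd) = 0.6453 / 2 = 0.3226 mol.
m(Cd) = 0.3226 × 112.41 = 36.3 g.

36.3 g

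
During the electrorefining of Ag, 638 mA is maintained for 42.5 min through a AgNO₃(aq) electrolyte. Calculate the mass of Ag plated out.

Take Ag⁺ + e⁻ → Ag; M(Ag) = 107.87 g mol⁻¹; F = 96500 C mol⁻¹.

1.82 g

Q = I·t = 0.6380 A × 2550.0 s = 1627 C.
n(e⁻) = Q/F = 1627 / 96500 = 0.01686 mol.
Ag⁺ + e⁻ → Ag, so n(Ag) = n(e⁻)/1 = 0.01686 mol.
m = n·M = 0.01686 × 107.87 = 1.82 g.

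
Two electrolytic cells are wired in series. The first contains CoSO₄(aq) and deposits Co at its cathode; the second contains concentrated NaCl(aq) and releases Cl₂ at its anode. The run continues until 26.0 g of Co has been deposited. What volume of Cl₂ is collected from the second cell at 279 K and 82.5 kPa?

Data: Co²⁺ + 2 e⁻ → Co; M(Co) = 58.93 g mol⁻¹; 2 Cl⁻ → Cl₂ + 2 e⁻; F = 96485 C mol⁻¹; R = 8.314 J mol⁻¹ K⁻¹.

12.4 L

n(Co) = 26.0 / 58.93 = 0.4412 mol, so n(e⁻) = 2 × 0.4412 = 0.8824 mol.
The cells are in series, so the same 0.8824 mol of electrons passes through the second cell.
2 Cl⁻ → Cl₂ + 2 e⁻ — 2 mol e⁻ per mol Cl₂, so n(Cl₂) = 0.8824/2 = 0.4412 mol.
V = nRT/P = (0.4412 × 8.314 × 279) / (82.5 × 10³) = 0.0124 m³ = 12.4 L.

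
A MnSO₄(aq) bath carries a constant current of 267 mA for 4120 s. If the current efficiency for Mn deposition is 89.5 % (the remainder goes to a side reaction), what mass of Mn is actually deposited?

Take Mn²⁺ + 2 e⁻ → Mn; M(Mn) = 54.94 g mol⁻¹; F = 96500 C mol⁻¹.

Q = I·t = 0.2670 × 4120.0 = 1100 C.
n(e⁻) = 1100/96500 = 0.01140 mol; theoretically n(Mn) = 0.01140/2 = 0.005700 mol, m_theo = 0.3131 g.
At 89.5 % efficiency, m_actual = 0.895 × 0.3131 = 0.280 g.

0.280 g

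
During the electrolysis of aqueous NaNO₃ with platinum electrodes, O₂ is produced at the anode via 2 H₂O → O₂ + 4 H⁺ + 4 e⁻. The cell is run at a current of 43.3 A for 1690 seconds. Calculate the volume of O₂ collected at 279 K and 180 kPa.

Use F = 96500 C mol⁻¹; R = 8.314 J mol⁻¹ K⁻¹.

Q = I·t = 43.30 A × 1690.0 s = 73180 C.
n(e⁻) = Q/F = 73180 / 96500 = 0.7583 mol.
4 electrons are transferred per O₂ molecule, so n(O₂) = 0.7583 / 4 = 0.1896 mol.
V = nRT/P = (0.1896 × 8.314 × 279) / (180 × 10³ Pa) = 0.00244 m³ = 2.44 L.

2.44 L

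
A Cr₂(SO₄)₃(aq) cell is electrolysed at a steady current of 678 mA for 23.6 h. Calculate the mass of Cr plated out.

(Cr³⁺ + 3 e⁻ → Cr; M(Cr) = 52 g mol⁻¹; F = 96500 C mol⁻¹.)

Q = I·t = 0.6780 A × 84960 s = 57600 C.
n(e⁻) = Q/F = 57600 / 96500 = 0.5969 mol.
Cr³⁺ + 3 e⁻ → Cr, so n(Cr) = n(e⁻)/3 = 0.1990 mol.
m = n·M = 0.1990 × 52 = 10.3 g.

10.3 g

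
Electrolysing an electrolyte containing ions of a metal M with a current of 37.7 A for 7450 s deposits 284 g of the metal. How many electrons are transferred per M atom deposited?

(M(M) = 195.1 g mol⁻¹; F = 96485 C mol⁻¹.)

2

Q = I·t = 37.70 A × 7450.0 s = 280900 C, so n(e⁻) = 280900/96485 = 2.911 mol.
n(M) deposited = 284 / 195.1 = 1.456 mol.
Electrons per atom = n(e⁻)/n(M) = 2.911 / 1.456 = 2.00 ≈ 2, so the ion is M²⁺.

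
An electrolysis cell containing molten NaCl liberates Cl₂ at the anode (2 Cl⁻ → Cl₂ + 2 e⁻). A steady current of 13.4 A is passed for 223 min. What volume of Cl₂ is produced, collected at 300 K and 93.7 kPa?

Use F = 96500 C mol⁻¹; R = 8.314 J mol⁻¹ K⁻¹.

Q = I·t = 13.40 A × 13380 s = 179300 C.
n(e⁻) = Q/F = 179300 / 96500 = 1.858 mol.
2 electrons are transferred per Cl₂ molecule, so n(Cl₂) = 1.858 / 2 = 0.9290 mol.
V = nRT/P = (0.9290 × 8.314 × 300) / (93.7 × 10³ Pa) = 0.0247 m³ = 24.7 L.

24.7 L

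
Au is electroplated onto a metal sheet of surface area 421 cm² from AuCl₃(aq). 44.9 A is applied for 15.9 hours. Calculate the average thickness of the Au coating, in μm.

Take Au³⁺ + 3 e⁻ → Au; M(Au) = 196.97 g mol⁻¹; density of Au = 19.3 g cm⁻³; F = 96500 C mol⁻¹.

Q = I·t = 44.90 × 57240 = 2570000 C; n(e⁻) = 26.63 mol.
n(Au) = n(e⁻)/3 = 8.878 mol, so m = 8.878 × 196.97 = 1749 g.
Volume = m/ρ = 1749 / 19.3 = 90.60 cm³.
Thickness = V/A = 90.60 / 421 = 0.215 cm = 2150 μm.

2150 μm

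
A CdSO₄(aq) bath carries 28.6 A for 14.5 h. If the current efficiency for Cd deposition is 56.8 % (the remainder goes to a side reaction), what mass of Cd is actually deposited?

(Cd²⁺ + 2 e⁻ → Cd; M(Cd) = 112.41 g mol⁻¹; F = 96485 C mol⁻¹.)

494 g

Q = I·t = 28.60 × 52200 = 1493000 C.
n(e⁻) = 1493000/96485 = 15.47 mol; theoretically n(Cd) = 15.47/2 = 7.737 mol, m_theo = 869.7 g.
At 56.8 % efficiency, m_actual = 0.568 × 869.7 = 494 g.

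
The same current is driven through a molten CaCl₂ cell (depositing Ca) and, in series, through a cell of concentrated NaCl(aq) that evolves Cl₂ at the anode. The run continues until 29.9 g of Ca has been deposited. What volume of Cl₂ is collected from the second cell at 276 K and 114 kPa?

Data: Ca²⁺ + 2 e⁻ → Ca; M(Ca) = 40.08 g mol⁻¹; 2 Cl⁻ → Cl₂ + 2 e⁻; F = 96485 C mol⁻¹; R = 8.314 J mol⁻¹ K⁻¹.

15.0 L

n(Ca) = 29.9 / 40.08 = 0.7460 mol, so n(e⁻) = 2 × 0.7460 = 1.492 mol.
The cells are in series, so the same 1.492 mol of electrons passes through the second cell.
2 Cl⁻ → Cl₂ + 2 e⁻ — 2 mol e⁻ per mol Cl₂, so n(Cl₂) = 1.492/2 = 0.7460 mol.
V = nRT/P = (0.7460 × 8.314 × 276) / (114 × 10³) = 0.0150 m³ = 15.0 L.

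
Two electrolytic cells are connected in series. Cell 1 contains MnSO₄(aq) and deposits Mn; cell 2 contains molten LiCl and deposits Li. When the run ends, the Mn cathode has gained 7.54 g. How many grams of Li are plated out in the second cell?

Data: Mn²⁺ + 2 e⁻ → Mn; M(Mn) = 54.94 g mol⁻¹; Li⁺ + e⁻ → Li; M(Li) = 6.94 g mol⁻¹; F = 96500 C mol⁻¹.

1.90 g

n(Mn) = 7.54 / 54.94 = 0.1372 mol.
Since Mn²⁺ + 2 e⁻ → Mn, n(e⁻) passed = 2 × 0.1372 = 0.2745 mol.
Cells in series carry the same charge, so the same 0.2745 mol of electrons passes through cell 2.
Li⁺ + e⁻ → Li, so n(Li) = 0.2745 / 1 = 0.2745 mol.
m(Li) = 0.2745 × 6.94 = 1.90 g.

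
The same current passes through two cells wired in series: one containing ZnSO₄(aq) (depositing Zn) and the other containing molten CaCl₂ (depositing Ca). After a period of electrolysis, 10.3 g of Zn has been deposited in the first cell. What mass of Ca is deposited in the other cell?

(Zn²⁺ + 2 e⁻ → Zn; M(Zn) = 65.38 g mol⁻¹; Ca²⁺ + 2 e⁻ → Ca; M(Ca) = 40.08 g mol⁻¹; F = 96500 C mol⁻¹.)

6.31 g

n(Zn) = 10.3 / 65.38 = 0.1575 mol.
Since Zn²⁺ + 2 e⁻ → Zn, n(e⁻) passed = 2 × 0.1575 = 0.3151 mol.
Cells in series carry the same charge, so the same 0.3151 mol of electrons passes through cell 2.
Ca²⁺ + 2 e⁻ → Ca, so n(Ca) = 0.3151 / 2 = 0.1575 mol.
m(Ca) = 0.1575 × 40.08 = 6.31 g.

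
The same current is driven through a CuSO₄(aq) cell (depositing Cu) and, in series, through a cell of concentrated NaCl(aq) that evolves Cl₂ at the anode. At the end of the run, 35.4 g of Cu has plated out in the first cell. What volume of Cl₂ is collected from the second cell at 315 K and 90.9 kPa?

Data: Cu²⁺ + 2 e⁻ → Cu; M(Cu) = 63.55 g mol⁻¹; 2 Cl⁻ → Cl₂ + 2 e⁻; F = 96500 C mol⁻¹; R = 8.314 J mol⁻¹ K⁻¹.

16.0 L

n(Cu) = 35.4 / 63.55 = 0.5570 mol, so n(e⁻) = 2 × 0.5570 = 1.114 mol.
The cells are in series, so the same 1.114 mol of electrons passes through the second cell.
2 Cl⁻ → Cl₂ + 2 e⁻ — 2 mol e⁻ per mol Cl₂, so n(Cl₂) = 1.114/2 = 0.5570 mol.
V = nRT/P = (0.5570 × 8.314 × 315) / (90.9 × 10³) = 0.0160 m³ = 16.0 L.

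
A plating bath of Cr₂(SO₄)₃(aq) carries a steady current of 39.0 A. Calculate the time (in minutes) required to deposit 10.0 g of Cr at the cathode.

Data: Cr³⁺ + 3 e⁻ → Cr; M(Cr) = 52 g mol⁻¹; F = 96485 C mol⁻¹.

23.8 min

n(Cr) = m/M = 10.0 / 52 = 0.1923 mol.
Each Cr atom requires 3 electrons, so n(e⁻) = 3 × 0.1923 = 0.5769 mol.
Q = n(e⁻)·F = 0.5769 × 96485 = 55660 C.
t = Q/I = 55660 / 39.00 A = 1427 s = 23.8 min.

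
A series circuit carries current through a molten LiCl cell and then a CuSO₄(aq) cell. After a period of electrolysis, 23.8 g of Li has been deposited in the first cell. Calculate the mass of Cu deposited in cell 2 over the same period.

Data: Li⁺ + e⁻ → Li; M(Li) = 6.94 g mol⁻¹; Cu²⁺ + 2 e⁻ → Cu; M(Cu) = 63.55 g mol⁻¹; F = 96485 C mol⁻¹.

109 g

n(Li) = 23.8 / 6.94 = 3.429 mol.
Since Li⁺ + e⁻ → Li, n(e⁻) passed = 1 × 3.429 = 3.429 mol.
Cells in series carry the same charge, so the same 3.429 mol of electrons passes through cell 2.
Cu²⁺ + 2 e⁻ → Cu, so n(Cu) = 3.429 / 2 = 1.715 mol.
m(Cu) = 1.715 × 63.55 = 109 g.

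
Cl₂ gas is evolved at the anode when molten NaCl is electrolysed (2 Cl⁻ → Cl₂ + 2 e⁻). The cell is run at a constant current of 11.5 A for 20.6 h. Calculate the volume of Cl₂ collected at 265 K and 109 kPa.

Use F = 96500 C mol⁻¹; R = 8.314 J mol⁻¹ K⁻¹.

Q = I·t = 11.50 A × 74160 s = 852800 C.
n(e⁻) = Q/F = 852800 / 96500 = 8.838 mol.
2 electrons are transferred per Cl₂ molecule, so n(Cl₂) = 8.838 / 2 = 4.419 mol.
V = nRT/P = (4.419 × 8.314 × 265) / (109 × 10³ Pa) = 0.0893 m³ = 89.3 L.

89.3 L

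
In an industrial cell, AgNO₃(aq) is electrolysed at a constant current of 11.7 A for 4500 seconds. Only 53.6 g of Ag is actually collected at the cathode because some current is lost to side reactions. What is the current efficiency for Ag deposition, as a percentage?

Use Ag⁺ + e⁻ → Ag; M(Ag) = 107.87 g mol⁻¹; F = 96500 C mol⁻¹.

Q = I·t = 11.70 × 4500.0 = 52650 C; n(e⁻) = 52650/96500 = 0.5456 mol.
Theoretical n(Ag) = n(e⁻)/1 = 0.5456 mol, i.e. m_theo = 0.5456 × 107.87 = 58.85 g.
Efficiency = m_actual / m_theo = 53.6 / 58.85 = 91.1 %.

91.1 %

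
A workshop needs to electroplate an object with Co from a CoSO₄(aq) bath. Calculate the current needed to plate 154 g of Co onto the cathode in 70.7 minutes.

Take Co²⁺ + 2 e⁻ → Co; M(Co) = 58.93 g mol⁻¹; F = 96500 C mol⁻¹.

n(Co) = 154 / 58.93 = 2.613 mol.
n(e⁻) = 2 × 2.613 = 5.227 mol.
Q = n(e⁻)·F = 5.227 × 96500 = 504400 C.
I = Q/t = 504400 / 4242.0 s = 119 A.

119 A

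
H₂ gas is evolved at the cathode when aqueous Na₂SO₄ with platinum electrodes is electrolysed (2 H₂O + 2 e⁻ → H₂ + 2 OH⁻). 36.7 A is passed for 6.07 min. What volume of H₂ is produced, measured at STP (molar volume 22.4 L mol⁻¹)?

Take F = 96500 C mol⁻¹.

1.55 L

Q = I·t = 36.70 A × 364.20 s = 13370 C.
n(e⁻) = Q/F = 13370 / 96500 = 0.1385 mol.
2 electrons are transferred per H₂ molecule, so n(H₂) = 0.1385 / 2 = 0.06925 mol.
V = n × V_m = 0.06925 × 22.4 = 1.55 L.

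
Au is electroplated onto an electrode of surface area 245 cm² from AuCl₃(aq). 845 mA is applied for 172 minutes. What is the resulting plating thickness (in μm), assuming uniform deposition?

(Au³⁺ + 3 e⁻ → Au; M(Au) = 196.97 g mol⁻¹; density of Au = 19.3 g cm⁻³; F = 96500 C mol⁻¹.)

12.5 μm

Q = I·t = 0.8450 × 10320 = 8720 C; n(e⁻) = 0.09037 mol.
n(Au) = n(e⁻)/3 = 0.03012 mol, so m = 0.03012 × 196.97 = 5.933 g.
Volume = m/ρ = 5.933 / 19.3 = 0.3074 cm³.
Thickness = V/A = 0.3074 / 245 = 0.00125 cm = 12.5 μm.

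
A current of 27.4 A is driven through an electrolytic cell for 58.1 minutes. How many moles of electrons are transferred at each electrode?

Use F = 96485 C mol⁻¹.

0.990 mol

Q = I·t = 27.40 A × 3486.0 s = 95520 C.
n(e⁻) = Q/F = 95520 / 96485 = 0.990 mol.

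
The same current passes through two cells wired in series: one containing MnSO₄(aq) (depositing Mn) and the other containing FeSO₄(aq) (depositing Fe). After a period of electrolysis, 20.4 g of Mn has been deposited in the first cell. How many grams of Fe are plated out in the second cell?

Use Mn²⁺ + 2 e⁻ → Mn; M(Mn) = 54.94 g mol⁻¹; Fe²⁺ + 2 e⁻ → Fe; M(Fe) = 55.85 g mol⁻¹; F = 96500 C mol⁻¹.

n(Mn) = 20.4 / 54.94 = 0.3713 mol.
Since Mn²⁺ + 2 e⁻ → Mn, n(e⁻) passed = 2 × 0.3713 = 0.7426 mol.
Cells in series carry the same charge, so the same 0.7426 mol of electrons passes through cell 2.
Fe²⁺ + 2 e⁻ → Fe, so n(Fe) = 0.7426 / 2 = 0.3713 mol.
m(Fe) = 0.3713 × 55.85 = 20.7 g.

20.7 g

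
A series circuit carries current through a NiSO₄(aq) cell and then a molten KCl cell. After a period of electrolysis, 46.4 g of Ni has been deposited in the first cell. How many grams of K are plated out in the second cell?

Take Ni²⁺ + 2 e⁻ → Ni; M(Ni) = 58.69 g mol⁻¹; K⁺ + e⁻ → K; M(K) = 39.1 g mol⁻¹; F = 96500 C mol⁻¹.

61.8 g

n(Ni) = 46.4 / 58.69 = 0.7906 mol.
Since Ni²⁺ + 2 e⁻ → Ni, n(e⁻) passed = 2 × 0.7906 = 1.581 mol.
Cells in series carry the same charge, so the same 1.581 mol of electrons passes through cell 2.
K⁺ + e⁻ → K, so n(K) = 1.581 / 1 = 1.581 mol.
m(K) = 1.581 × 39.1 = 61.8 g.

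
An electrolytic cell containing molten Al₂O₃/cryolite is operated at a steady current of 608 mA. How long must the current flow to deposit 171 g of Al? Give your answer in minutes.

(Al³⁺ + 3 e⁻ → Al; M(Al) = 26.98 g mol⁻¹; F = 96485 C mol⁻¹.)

50300 min

n(Al) = m/M = 171 / 26.98 = 6.338 mol.
Each Al atom requires 3 electrons, so n(e⁻) = 3 × 6.338 = 19.01 mol.
Q = n(e⁻)·F = 19.01 × 96485 = 1835000 C.
t = Q/I = 1835000 / 0.6080 A = 3017000 s = 50300 min.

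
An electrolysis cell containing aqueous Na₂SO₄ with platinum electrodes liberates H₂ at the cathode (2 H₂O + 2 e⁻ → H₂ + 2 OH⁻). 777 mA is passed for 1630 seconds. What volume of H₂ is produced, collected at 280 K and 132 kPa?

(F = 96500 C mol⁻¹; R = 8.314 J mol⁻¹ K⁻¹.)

0.116 L

Q = I·t = 0.7770 A × 1630.0 s = 1267 C.
n(e⁻) = Q/F = 1267 / 96500 = 0.01312 mol.
2 electrons are transferred per H₂ molecule, so n(H₂) = 0.01312 / 2 = 0.006562 mol.
V = nRT/P = (0.006562 × 8.314 × 280) / (132 × 10³ Pa) = 1.16 × 10⁻⁴ m³ = 0.116 L.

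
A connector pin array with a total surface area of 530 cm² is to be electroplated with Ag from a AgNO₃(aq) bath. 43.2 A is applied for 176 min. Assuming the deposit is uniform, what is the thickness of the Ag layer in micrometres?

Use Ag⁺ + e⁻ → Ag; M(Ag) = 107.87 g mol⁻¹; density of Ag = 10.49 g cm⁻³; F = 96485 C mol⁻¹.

917 μm

Q = I·t = 43.20 × 10560 = 456200 C; n(e⁻) = 4.728 mol.
n(Ag) = n(e⁻)/1 = 4.728 mol, so m = 4.728 × 107.87 = 510.0 g.
Volume = m/ρ = 510.0 / 10.49 = 48.62 cm³.
Thickness = V/A = 48.62 / 530 = 0.0917 cm = 917 μm.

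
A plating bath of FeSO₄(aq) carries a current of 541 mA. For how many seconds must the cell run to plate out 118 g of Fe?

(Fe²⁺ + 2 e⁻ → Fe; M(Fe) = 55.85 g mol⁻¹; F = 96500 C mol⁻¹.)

n(Fe) = m/M = 118 / 55.85 = 2.113 mol.
Each Fe atom requires 2 electrons, so n(e⁻) = 2 × 2.113 = 4.226 mol.
Q = n(e⁻)·F = 4.226 × 96500 = 407800 C.
t = Q/I = 407800 / 0.5410 A = 753700 s.

7.54 × 10⁵ s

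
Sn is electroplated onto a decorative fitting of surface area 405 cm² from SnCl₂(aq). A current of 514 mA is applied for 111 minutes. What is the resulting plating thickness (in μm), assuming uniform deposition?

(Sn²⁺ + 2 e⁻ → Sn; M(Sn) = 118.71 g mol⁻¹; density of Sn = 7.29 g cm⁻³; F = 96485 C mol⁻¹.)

7.13 μm

Q = I·t = 0.5140 × 6660.0 = 3423 C; n(e⁻) = 0.03548 mol.
n(Sn) = n(e⁻)/2 = 0.01774 mol, so m = 0.01774 × 118.71 = 2.106 g.
Volume = m/ρ = 2.106 / 7.29 = 0.2889 cm³.
Thickness = V/A = 0.2889 / 405 = 7.13 × 10⁻⁴ cm = 7.13 μm.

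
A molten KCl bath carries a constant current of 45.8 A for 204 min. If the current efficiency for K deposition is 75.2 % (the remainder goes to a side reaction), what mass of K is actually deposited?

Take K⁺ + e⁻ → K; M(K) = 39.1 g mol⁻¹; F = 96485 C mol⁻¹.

171 g

Q = I·t = 45.80 × 12240 = 560600 C.
n(e⁻) = 560600/96485 = 5.810 mol; theoretically n(K) = 5.810/1 = 5.810 mol, m_theo = 227.2 g.
At 75.2 % efficiency, m_actual = 0.752 × 227.2 = 171 g.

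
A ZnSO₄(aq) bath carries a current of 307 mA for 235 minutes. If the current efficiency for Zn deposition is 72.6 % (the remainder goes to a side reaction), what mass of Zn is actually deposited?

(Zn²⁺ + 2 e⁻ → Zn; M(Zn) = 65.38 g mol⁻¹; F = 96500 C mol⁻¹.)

1.06 g

Q = I·t = 0.3070 × 14100 = 4329 C.
n(e⁻) = 4329/96500 = 0.04486 mol; theoretically n(Zn) = 0.04486/2 = 0.02243 mol, m_theo = 1.466 g.
At 72.6 % efficiency, m_actual = 0.726 × 1.466 = 1.06 g.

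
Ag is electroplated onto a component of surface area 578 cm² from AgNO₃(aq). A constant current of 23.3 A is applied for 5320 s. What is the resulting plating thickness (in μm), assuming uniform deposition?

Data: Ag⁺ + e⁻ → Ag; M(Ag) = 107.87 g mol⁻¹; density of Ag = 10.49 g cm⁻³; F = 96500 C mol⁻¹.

229 μm

Q = I·t = 23.30 × 5320.0 = 124000 C; n(e⁻) = 1.285 mol.
n(Ag) = n(e⁻)/1 = 1.285 mol, so m = 1.285 × 107.87 = 138.6 g.
Volume = m/ρ = 138.6 / 10.49 = 13.21 cm³.
Thickness = V/A = 13.21 / 578 = 0.0229 cm = 229 μm.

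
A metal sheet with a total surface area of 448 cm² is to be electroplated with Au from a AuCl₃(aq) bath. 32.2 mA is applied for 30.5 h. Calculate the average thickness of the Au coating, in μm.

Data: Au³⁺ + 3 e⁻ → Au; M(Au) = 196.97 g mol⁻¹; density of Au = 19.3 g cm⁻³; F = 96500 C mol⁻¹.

Q = I·t = 0.03220 × 109800 = 3536 C; n(e⁻) = 0.03664 mol.
n(Au) = n(e⁻)/3 = 0.01221 mol, so m = 0.01221 × 196.97 = 2.406 g.
Volume = m/ρ = 2.406 / 19.3 = 0.1246 cm³.
Thickness = V/A = 0.1246 / 448 = 2.78 × 10⁻⁴ cm = 2.78 μm.

2.78 μm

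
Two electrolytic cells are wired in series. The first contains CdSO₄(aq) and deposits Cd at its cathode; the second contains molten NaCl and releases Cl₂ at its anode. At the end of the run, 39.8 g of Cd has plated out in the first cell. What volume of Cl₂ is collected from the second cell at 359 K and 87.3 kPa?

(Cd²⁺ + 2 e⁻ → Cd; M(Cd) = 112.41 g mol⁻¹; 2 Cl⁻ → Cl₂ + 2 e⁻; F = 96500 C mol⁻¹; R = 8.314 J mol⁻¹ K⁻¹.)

12.1 L

n(Cd) = 39.8 / 112.41 = 0.3541 mol, so n(e⁻) = 2 × 0.3541 = 0.7081 mol.
The cells are in series, so the same 0.7081 mol of electrons passes through the second cell.
2 Cl⁻ → Cl₂ + 2 e⁻ — 2 mol e⁻ per mol Cl₂, so n(Cl₂) = 0.7081/2 = 0.3541 mol.
V = nRT/P = (0.3541 × 8.314 × 359) / (87.3 × 10³) = 0.0121 m³ = 12.1 L.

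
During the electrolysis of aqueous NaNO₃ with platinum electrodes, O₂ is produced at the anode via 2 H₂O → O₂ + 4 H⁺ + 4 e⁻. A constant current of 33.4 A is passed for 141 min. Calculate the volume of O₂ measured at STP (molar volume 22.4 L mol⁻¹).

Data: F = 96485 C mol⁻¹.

16.4 L

Q = I·t = 33.40 A × 8460.0 s = 282600 C.
n(e⁻) = Q/F = 282600 / 96485 = 2.929 mol.
4 electrons are transferred per O₂ molecule, so n(O₂) = 2.929 / 4 = 0.7321 mol.
V = n × V_m = 0.7321 × 22.4 = 16.4 L.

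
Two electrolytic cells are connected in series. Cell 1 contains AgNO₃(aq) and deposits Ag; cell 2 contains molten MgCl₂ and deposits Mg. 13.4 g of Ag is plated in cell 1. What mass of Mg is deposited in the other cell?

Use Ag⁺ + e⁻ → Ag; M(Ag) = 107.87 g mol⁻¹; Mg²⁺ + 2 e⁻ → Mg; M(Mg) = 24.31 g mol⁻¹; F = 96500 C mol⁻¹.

1.51 g

n(Ag) = 13.4 / 107.87 = 0.1242 mol.
Since Ag⁺ + e⁻ → Ag, n(e⁻) passed = 1 × 0.1242 = 0.1242 mol.
Cells in series carry the same charge, so the same 0.1242 mol of electrons passes through cell 2.
Mg²⁺ + 2 e⁻ → Mg, so n(Mg) = 0.1242 / 2 = 0.06211 mol.
m(Mg) = 0.06211 × 24.31 = 1.51 g.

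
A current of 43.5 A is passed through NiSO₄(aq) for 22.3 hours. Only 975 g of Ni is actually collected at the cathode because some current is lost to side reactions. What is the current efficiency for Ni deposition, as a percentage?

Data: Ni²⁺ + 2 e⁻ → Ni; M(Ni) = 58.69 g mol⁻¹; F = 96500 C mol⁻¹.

Q = I·t = 43.50 × 80280 = 3492000 C; n(e⁻) = 3492000/96500 = 36.19 mol.
Theoretical n(Ni) = n(e⁻)/2 = 18.09 mol, i.e. m_theo = 18.09 × 58.69 = 1062 g.
Efficiency = m_actual / m_theo = 975 / 1062 = 91.8 %.

91.8 %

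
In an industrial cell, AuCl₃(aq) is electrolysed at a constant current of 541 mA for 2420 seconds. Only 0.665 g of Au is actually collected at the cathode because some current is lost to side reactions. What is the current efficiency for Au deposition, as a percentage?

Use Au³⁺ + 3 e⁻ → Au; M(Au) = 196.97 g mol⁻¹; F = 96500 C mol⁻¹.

74.7 %

Q = I·t = 0.5410 × 2420.0 = 1309 C; n(e⁻) = 1309/96500 = 0.01357 mol.
Theoretical n(Au) = n(e⁻)/3 = 0.004522 mol, i.e. m_theo = 0.004522 × 196.97 = 0.8908 g.
Efficiency = m_actual / m_theo = 0.665 / 0.8908 = 74.7 %.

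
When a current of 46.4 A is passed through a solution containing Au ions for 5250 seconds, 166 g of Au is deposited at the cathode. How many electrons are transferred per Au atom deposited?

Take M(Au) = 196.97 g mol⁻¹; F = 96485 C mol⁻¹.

3

Q = I·t = 46.40 A × 5250.0 s = 243600 C, so n(e⁻) = 243600/96485 = 2.525 mol.
n(Au) deposited = 166 / 196.97 = 0.8428 mol.
Electrons per atom = n(e⁻)/n(Au) = 2.525 / 0.8428 = 3.00 ≈ 3, so the ion is Au³⁺.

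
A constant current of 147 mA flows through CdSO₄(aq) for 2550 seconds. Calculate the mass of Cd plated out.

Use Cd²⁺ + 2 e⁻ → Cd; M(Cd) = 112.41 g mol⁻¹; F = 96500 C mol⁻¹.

0.218 g

Q = I·t = 0.1470 A × 2550.0 s = 374.8 C.
n(e⁻) = Q/F = 374.8 / 96500 = 0.003884 mol.
Cd²⁺ + 2 e⁻ → Cd, so n(Cd) = n(e⁻)/2 = 0.001942 mol.
m = n·M = 0.001942 × 112.41 = 0.218 g.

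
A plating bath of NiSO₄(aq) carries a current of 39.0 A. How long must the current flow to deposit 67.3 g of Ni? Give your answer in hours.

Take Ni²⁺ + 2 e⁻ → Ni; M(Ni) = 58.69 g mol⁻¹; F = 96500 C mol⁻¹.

1.58 h

n(Ni) = m/M = 67.3 / 58.69 = 1.147 mol.
Each Ni atom requires 2 electrons, so n(e⁻) = 2 × 1.147 = 2.293 mol.
Q = n(e⁻)·F = 2.293 × 96500 = 221300 C.
t = Q/I = 221300 / 39.00 A = 5675 s = 1.58 h.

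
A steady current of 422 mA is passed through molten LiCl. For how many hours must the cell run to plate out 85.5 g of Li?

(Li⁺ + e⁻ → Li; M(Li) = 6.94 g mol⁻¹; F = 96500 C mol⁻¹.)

n(Li) = m/M = 85.5 / 6.94 = 12.32 mol.
Each Li atom requires 1 electron, so n(e⁻) = 1 × 12.32 = 12.32 mol.
Q = n(e⁻)·F = 12.32 × 96500 = 1189000 C.
t = Q/I = 1189000 / 0.4220 A = 2817000 s = 783 h.

783 h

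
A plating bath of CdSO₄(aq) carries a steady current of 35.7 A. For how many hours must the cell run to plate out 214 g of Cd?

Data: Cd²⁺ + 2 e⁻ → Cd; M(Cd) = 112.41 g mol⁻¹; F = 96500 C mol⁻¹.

n(Cd) = m/M = 214 / 112.41 = 1.904 mol.
Each Cd atom requires 2 electrons, so n(e⁻) = 2 × 1.904 = 3.807 mol.
Q = n(e⁻)·F = 3.807 × 96500 = 367400 C.
t = Q/I = 367400 / 35.70 A = 10290 s = 2.86 h.

2.86 h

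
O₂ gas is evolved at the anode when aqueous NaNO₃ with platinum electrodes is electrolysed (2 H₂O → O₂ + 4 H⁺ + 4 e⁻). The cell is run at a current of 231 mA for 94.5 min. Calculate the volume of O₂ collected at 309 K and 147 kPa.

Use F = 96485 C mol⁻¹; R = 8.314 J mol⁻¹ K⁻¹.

0.0593 L

Q = I·t = 0.2310 A × 5670.0 s = 1310 C.
n(e⁻) = Q/F = 1310 / 96485 = 0.01357 mol.
4 electrons are transferred per O₂ molecule, so n(O₂) = 0.01357 / 4 = 0.003394 mol.
V = nRT/P = (0.003394 × 8.314 × 309) / (147 × 10³ Pa) = 5.93 × 10⁻⁵ m³ = 0.0593 L.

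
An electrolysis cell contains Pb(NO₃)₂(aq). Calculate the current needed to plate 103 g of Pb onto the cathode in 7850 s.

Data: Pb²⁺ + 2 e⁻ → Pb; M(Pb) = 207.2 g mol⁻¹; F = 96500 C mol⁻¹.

12.2 A

n(Pb) = 103 / 207.2 = 0.4971 mol.
n(e⁻) = 2 × 0.4971 = 0.9942 mol.
Q = n(e⁻)·F = 0.9942 × 96500 = 95940 C.
I = Q/t = 95940 / 7850.0 s = 12.2 A.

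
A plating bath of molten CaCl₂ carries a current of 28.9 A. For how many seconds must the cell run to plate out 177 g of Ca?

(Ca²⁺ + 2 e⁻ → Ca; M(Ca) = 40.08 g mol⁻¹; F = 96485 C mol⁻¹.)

29500 s

n(Ca) = m/M = 177 / 40.08 = 4.416 mol.
Each Ca atom requires 2 electrons, so n(e⁻) = 2 × 4.416 = 8.832 mol.
Q = n(e⁻)·F = 8.832 × 96485 = 852200 C.
t = Q/I = 852200 / 28.90 A = 29490 s.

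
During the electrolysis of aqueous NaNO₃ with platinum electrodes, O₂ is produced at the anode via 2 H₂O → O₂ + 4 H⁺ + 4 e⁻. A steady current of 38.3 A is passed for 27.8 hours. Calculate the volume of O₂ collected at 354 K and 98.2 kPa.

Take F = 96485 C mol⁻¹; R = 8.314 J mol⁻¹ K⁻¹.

Q = I·t = 38.30 A × 100080 s = 3833000 C.
n(e⁻) = Q/F = 3833000 / 96485 = 39.73 mol.
4 electrons are transferred per O₂ molecule, so n(O₂) = 39.73 / 4 = 9.932 mol.
V = nRT/P = (9.932 × 8.314 × 354) / (98.2 × 10³ Pa) = 0.298 m³ = 298 L.

298 L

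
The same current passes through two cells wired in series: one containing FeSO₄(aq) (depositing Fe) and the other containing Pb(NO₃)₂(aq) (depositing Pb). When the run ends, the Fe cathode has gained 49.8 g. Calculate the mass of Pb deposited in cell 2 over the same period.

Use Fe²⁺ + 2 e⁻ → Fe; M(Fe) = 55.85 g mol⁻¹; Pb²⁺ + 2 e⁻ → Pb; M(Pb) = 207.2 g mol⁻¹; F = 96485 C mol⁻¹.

n(Fe) = 49.8 / 55.85 = 0.8917 mol.
Since Fe²⁺ + 2 e⁻ → Fe, n(e⁻) passed = 2 × 0.8917 = 1.783 mol.
Cells in series carry the same charge, so the same 1.783 mol of electrons passes through cell 2.
Pb²⁺ + 2 e⁻ → Pb, so n(Pb) = 1.783 / 2 = 0.8917 mol.
m(Pb) = 0.8917 × 207.2 = 185 g.

185 g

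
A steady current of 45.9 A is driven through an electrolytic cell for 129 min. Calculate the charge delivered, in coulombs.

3.55 × 10⁵ C

Q = I·t = 45.90 A × 7740.0 s = 3.55 × 10⁵ C.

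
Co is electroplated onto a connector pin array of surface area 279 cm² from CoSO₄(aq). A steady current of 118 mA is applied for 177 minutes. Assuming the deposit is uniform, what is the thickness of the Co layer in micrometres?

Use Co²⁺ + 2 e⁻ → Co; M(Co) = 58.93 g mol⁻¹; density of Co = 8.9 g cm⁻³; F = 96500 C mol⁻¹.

1.54 μm

Q = I·t = 0.1180 × 10620 = 1253 C; n(e⁻) = 0.01299 mol.
n(Co) = n(e⁻)/2 = 0.006493 mol, so m = 0.006493 × 58.93 = 0.3826 g.
Volume = m/ρ = 0.3826 / 8.9 = 0.04299 cm³.
Thickness = V/A = 0.04299 / 279 = 1.54 × 10⁻⁴ cm = 1.54 μm.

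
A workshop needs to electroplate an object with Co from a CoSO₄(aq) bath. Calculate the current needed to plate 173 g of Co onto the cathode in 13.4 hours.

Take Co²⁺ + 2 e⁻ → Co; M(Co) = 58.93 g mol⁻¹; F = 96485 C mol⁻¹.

n(Co) = 173 / 58.93 = 2.936 mol.
n(e⁻) = 2 × 2.936 = 5.871 mol.
Q = n(e⁻)·F = 5.871 × 96485 = 566500 C.
I = Q/t = 566500 / 48240 s = 11.7 A.

11.7 A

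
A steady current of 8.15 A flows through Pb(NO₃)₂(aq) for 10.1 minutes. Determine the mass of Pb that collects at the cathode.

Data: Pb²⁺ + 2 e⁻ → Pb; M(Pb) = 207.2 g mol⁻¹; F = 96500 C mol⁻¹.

Q = I·t = 8.150 A × 606.00 s = 4939 C.
n(e⁻) = Q/F = 4939 / 96500 = 0.05118 mol.
Pb²⁺ + 2 e⁻ → Pb, so n(Pb) = n(e⁻)/2 = 0.02559 mol.
m = n·M = 0.02559 × 207.2 = 5.30 g.

5.30 g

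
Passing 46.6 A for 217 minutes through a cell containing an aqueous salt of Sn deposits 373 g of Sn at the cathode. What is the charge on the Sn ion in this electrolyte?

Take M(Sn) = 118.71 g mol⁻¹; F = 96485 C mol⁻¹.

+2

Q = I·t = 46.60 A × 13020 s = 606700 C, so n(e⁻) = 606700/96485 = 6.288 mol.
n(Sn) deposited = 373 / 118.71 = 3.142 mol.
Electrons per atom = n(e⁻)/n(Sn) = 6.288 / 3.142 = 2.00 ≈ 2, so the ion is Sn²⁺.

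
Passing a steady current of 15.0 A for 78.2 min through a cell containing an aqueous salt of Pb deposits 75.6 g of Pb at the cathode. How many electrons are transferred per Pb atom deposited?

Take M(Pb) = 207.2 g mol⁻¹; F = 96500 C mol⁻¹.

2

Q = I·t = 15.00 A × 4692.0 s = 70380 C, so n(e⁻) = 70380/96500 = 0.7293 mol.
n(Pb) deposited = 75.6 / 207.2 = 0.3649 mol.
Electrons per atom = n(e⁻)/n(Pb) = 0.7293 / 0.3649 = 2.00 ≈ 2, so the ion is Pb²⁺.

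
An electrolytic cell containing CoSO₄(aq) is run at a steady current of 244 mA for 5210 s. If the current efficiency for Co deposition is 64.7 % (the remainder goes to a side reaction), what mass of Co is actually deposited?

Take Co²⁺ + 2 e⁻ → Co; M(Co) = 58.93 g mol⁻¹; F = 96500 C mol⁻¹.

0.251 g

Q = I·t = 0.2440 × 5210.0 = 1271 C.
n(e⁻) = 1271/96500 = 0.01317 mol; theoretically n(Co) = 0.01317/2 = 0.006587 mol, m_theo = 0.3882 g.
At 64.7 % efficiency, m_actual = 0.647 × 0.3882 = 0.251 g.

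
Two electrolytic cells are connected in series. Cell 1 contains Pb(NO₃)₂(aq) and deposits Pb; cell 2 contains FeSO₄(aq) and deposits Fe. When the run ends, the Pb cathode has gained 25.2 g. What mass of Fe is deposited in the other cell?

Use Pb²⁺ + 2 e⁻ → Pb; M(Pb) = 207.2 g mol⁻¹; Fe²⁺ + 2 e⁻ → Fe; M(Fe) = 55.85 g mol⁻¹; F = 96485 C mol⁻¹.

6.79 g

n(Pb) = 25.2 / 207.2 = 0.1216 mol.
Since Pb²⁺ + 2 e⁻ → Pb, n(e⁻) passed = 2 × 0.1216 = 0.2432 mol.
Cells in series carry the same charge, so the same 0.2432 mol of electrons passes through cell 2.
Fe²⁺ + 2 e⁻ → Fe, so n(Fe) = 0.2432 / 2 = 0.1216 mol.
m(Fe) = 0.1216 × 55.85 = 6.79 g.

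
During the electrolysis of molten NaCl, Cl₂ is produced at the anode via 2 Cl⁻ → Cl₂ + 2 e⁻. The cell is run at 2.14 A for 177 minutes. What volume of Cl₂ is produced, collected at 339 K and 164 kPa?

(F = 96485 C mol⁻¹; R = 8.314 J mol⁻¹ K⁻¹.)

2.02 L

Q = I·t = 2.140 A × 10620 s = 22730 C.
n(e⁻) = Q/F = 22730 / 96485 = 0.2355 mol.
2 electrons are transferred per Cl₂ molecule, so n(Cl₂) = 0.2355 / 2 = 0.1178 mol.
V = nRT/P = (0.1178 × 8.314 × 339) / (164 × 10³ Pa) = 0.00202 m³ = 2.02 L.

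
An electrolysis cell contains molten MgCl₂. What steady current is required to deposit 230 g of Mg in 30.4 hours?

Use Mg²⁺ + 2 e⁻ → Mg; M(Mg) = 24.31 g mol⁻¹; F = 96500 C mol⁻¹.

n(Mg) = 230 / 24.31 = 9.461 mol.
n(e⁻) = 2 × 9.461 = 18.92 mol.
Q = n(e⁻)·F = 18.92 × 96500 = 1826000 C.
I = Q/t = 1826000 / 109440 s = 16.7 A.

16.7 A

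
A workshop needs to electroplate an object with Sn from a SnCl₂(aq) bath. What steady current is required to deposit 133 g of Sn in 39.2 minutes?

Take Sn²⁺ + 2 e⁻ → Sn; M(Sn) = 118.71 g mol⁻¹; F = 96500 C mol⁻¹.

n(Sn) = 133 / 118.71 = 1.120 mol.
n(e⁻) = 2 × 1.120 = 2.241 mol.
Q = n(e⁻)·F = 2.241 × 96500 = 216200 C.
I = Q/t = 216200 / 2352.0 s = 91.9 A.

91.9 A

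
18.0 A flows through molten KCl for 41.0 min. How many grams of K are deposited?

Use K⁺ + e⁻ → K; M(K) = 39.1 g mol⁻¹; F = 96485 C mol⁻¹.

Q = I·t = 18.00 A × 2460.0 s = 44280 C.
n(e⁻) = Q/F = 44280 / 96485 = 0.4589 mol.
K⁺ + e⁻ → K, so n(K) = n(e⁻)/1 = 0.4589 mol.
m = n·M = 0.4589 × 39.1 = 17.9 g.

17.9 g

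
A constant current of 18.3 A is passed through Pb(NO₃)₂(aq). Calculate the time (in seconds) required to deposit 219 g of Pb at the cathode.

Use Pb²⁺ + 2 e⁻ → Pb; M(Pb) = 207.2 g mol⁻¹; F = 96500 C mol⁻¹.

11100 s

n(Pb) = m/M = 219 / 207.2 = 1.057 mol.
Each Pb atom requires 2 electrons, so n(e⁻) = 2 × 1.057 = 2.114 mol.
Q = n(e⁻)·F = 2.114 × 96500 = 204000 C.
t = Q/I = 204000 / 18.30 A = 11150 s.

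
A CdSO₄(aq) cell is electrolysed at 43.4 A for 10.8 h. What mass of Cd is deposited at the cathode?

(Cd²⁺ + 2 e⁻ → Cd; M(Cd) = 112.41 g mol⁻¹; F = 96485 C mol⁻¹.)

Q = I·t = 43.40 A × 38880 s = 1687000 C.
n(e⁻) = Q/F = 1687000 / 96485 = 17.49 mol.
Cd²⁺ + 2 e⁻ → Cd, so n(Cd) = n(e⁻)/2 = 8.744 mol.
m = n·M = 8.744 × 112.41 = 983 g.

983 g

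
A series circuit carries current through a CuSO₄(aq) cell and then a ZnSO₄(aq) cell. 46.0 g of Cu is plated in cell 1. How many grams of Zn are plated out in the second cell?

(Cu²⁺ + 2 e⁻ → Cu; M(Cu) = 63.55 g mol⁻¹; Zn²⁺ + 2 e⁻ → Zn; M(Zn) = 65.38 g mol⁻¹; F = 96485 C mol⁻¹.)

47.3 g

n(Cu) = 46.0 / 63.55 = 0.7238 mol.
Since Cu²⁺ + 2 e⁻ → Cu, n(e⁻) passed = 2 × 0.7238 = 1.448 mol.
Cells in series carry the same charge, so the same 1.448 mol of electrons passes through cell 2.
Zn²⁺ + 2 e⁻ → Zn, so n(Zn) = 1.448 / 2 = 0.7238 mol.
m(Zn) = 0.7238 × 65.38 = 47.3 g.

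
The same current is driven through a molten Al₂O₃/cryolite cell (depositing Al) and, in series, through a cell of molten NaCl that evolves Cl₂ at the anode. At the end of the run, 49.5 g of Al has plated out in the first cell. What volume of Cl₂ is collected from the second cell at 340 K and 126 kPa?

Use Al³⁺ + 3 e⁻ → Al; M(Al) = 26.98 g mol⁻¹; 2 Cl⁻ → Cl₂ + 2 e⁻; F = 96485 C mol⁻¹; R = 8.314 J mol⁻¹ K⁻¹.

61.7 L

n(Al) = 49.5 / 26.98 = 1.835 mol, so n(e⁻) = 3 × 1.835 = 5.504 mol.
The cells are in series, so the same 5.504 mol of electrons passes through the second cell.
2 Cl⁻ → Cl₂ + 2 e⁻ — 2 mol e⁻ per mol Cl₂, so n(Cl₂) = 5.504/2 = 2.752 mol.
V = nRT/P = (2.752 × 8.314 × 340) / (126 × 10³) = 0.0617 m³ = 61.7 L.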